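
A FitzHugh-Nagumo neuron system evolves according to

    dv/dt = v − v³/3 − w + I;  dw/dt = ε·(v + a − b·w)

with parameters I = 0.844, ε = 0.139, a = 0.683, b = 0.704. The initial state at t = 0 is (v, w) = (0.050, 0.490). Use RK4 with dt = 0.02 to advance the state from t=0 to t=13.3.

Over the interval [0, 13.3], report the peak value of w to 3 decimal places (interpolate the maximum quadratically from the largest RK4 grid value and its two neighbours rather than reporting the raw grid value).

max w = 1.775

t=0.000: state=(0.050, 0.490)
step 1 (dt=0.02): k1=(0.404, 0.054), k2=(0.407, 0.054), k3=(0.407, 0.054), k4=(0.411, 0.055); state += dt/6·(k1+2k2+2k3+k4)
t=0.020: state=(0.058, 0.491)
t=0.040: state=(0.066, 0.492)
t=0.060: state=(0.075, 0.493)
continuing one RK4 step at a time; state shown every 25 steps (Δt=0.5):
t=0.500: state=(0.301, 0.524)
t=1.000: state=(0.665, 0.578)
t=1.500: state=(1.099, 0.657)
t=2.000: state=(1.450, 0.759)
t=2.500: state=(1.617, 0.874)
t=3.000: state=(1.655, 0.990)
t=3.500: state=(1.633, 1.101)
t=4.000: state=(1.587, 1.204)
t=4.500: state=(1.530, 1.299)
t=5.000: state=(1.469, 1.385)
t=5.500: state=(1.403, 1.462)
t=6.000: state=(1.333, 1.531)
t=6.500: state=(1.258, 1.593)
t=7.000: state=(1.178, 1.645)
t=7.500: state=(1.089, 1.690)
t=8.000: state=(0.989, 1.726)
t=8.500: state=(0.871, 1.753)
t=9.000: state=(0.726, 1.770)
t=9.500: state=(0.535, 1.775)
t=10.000: state=(0.263, 1.764)
t=10.500: state=(-0.156, 1.731)
t=11.000: state=(-0.788, 1.664)
t=11.500: state=(-1.472, 1.553)
t=12.000: state=(-1.829, 1.411)
t=12.500: state=(-1.906, 1.262)
t=13.000: state=(-1.886, 1.119)
t=13.300: state=(-1.861, 1.038)
largest grid value and its neighbours: w(9.400)=1.77524, w(9.420)=1.77526, w(9.440)=1.77526
parabola through these three points peaks at t≈9.427 with w≈1.77527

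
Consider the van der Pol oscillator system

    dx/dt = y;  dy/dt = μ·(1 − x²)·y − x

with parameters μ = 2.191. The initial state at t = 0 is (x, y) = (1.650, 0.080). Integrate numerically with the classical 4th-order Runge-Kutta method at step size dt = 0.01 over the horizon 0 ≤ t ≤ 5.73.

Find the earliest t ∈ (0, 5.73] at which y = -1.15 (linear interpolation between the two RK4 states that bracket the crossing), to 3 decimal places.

t=0.000: state=(1.650, 0.080)
step 1 (dt=0.01): k1=(0.080, -1.952), k2=(0.070, -1.916), k3=(0.070, -1.916), k4=(0.061, -1.881); state += dt/6·(k1+2k2+2k3+k4)
t=0.010: state=(1.651, 0.061)
t=0.020: state=(1.651, 0.042)
t=0.030: state=(1.652, 0.025)
continuing one RK4 step at a time; state shown every 20 steps (Δt=0.2):
t=0.200: state=(1.635, -0.194)
t=0.400: state=(1.581, -0.329)
t=0.600: state=(1.507, -0.412)
t=0.800: state=(1.417, -0.482)
t=1.000: state=(1.314, -0.558)
t=1.200: state=(1.193, -0.658)
t=1.400: state=(1.048, -0.801)
t=1.600: state=(0.867, -1.025)
t=1.670: state=(0.791, -1.135)
next step: t=1.680: state=(0.780, -1.152) — y has crossed -1.15
linear interpolation between t=1.670 (-1.13479) and t=1.680 (-1.15223) → t≈1.679

t = 1.679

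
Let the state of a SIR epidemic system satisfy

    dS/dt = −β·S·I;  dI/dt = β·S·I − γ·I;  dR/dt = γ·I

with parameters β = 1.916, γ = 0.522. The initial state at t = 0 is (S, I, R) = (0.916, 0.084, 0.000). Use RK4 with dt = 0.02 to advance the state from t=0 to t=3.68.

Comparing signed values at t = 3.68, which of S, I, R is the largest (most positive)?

largest component: R

t=0.000: state=(0.916, 0.084, 0.000)
step 1 (dt=0.02): k1=(-0.147, 0.104, 0.044), k2=(-0.149, 0.105, 0.044), k3=(-0.149, 0.105, 0.044), k4=(-0.151, 0.106, 0.045); state += dt/6·(k1+2k2+2k3+k4)
t=0.020: state=(0.913, 0.086, 0.001)
t=0.040: state=(0.910, 0.088, 0.002)
t=0.060: state=(0.907, 0.090, 0.003)
continuing one RK4 step at a time; state shown every 10 steps (Δt=0.2):
t=0.200: state=(0.883, 0.107, 0.010)
t=0.400: state=(0.844, 0.134, 0.022)
t=0.600: state=(0.797, 0.165, 0.038)
t=0.800: state=(0.743, 0.200, 0.057)
t=1.000: state=(0.683, 0.237, 0.080)
t=1.200: state=(0.619, 0.274, 0.107)
t=1.400: state=(0.554, 0.309, 0.137)
t=1.600: state=(0.489, 0.340, 0.171)
t=1.800: state=(0.427, 0.365, 0.208)
t=2.000: state=(0.370, 0.383, 0.247)
t=2.200: state=(0.319, 0.394, 0.288)
t=2.400: state=(0.274, 0.397, 0.329)
t=2.600: state=(0.235, 0.394, 0.370)
t=2.800: state=(0.203, 0.386, 0.411)
t=3.000: state=(0.175, 0.374, 0.451)
t=3.200: state=(0.152, 0.359, 0.489)
t=3.400: state=(0.133, 0.341, 0.526)
t=3.600: state=(0.117, 0.323, 0.560)
t=3.680: state=(0.112, 0.315, 0.574)
compare at T: S=0.112, I=0.315, R=0.574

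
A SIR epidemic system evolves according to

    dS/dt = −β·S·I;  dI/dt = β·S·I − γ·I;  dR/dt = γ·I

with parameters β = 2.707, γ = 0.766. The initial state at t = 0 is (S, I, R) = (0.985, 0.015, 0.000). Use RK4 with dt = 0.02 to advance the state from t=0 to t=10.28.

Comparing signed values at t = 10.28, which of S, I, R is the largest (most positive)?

t=0.000: state=(0.985, 0.015, 0.000)
step 1 (dt=0.02): k1=(-0.040, 0.029, 0.011), k2=(-0.041, 0.029, 0.012), k3=(-0.041, 0.029, 0.012), k4=(-0.042, 0.030, 0.012); state += dt/6·(k1+2k2+2k3+k4)
t=0.020: state=(0.984, 0.016, 0.000)
t=0.040: state=(0.983, 0.016, 0.000)
t=0.060: state=(0.982, 0.017, 0.001)
continuing one RK4 step at a time; state shown every 25 steps (Δt=0.5):
t=0.500: state=(0.952, 0.038, 0.010)
t=1.000: state=(0.877, 0.090, 0.033)
t=1.500: state=(0.732, 0.184, 0.084)
t=2.000: state=(0.528, 0.295, 0.176)
t=2.500: state=(0.336, 0.360, 0.304)
t=3.000: state=(0.206, 0.351, 0.442)
t=3.500: state=(0.132, 0.300, 0.568)
t=4.000: state=(0.092, 0.237, 0.671)
t=4.500: state=(0.069, 0.180, 0.750)
t=5.000: state=(0.056, 0.134, 0.810)
t=5.500: state=(0.048, 0.098, 0.854)
t=6.000: state=(0.043, 0.071, 0.886)
t=6.500: state=(0.040, 0.051, 0.909)
t=7.000: state=(0.037, 0.037, 0.926)
t=7.500: state=(0.036, 0.026, 0.938)
t=8.000: state=(0.035, 0.019, 0.946)
t=8.500: state=(0.034, 0.013, 0.953)
t=9.000: state=(0.033, 0.010, 0.957)
t=9.500: state=(0.033, 0.007, 0.960)
t=10.000: state=(0.033, 0.005, 0.962)
t=10.280: state=(0.033, 0.004, 0.963)
compare at T: S=0.033, I=0.004, R=0.963

largest component: R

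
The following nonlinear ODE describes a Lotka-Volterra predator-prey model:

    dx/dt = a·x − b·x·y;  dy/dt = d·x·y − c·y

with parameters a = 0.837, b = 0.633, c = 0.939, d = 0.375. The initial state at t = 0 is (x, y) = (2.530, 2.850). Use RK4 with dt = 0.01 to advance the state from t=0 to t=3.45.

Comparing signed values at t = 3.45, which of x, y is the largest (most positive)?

largest component: x

t=0.000: state=(2.530, 2.850)
step 1 (dt=0.01): k1=(-2.447, 0.028), k2=(-2.435, 0.015), k3=(-2.435, 0.015), k4=(-2.423, 0.002); state += dt/6·(k1+2k2+2k3+k4)
t=0.010: state=(2.506, 2.850)
t=0.020: state=(2.482, 2.850)
t=0.030: state=(2.458, 2.850)
continuing one RK4 step at a time; state shown every 20 steps (Δt=0.2):
t=0.200: state=(2.089, 2.807)
t=0.400: state=(1.743, 2.684)
t=0.600: state=(1.483, 2.510)
t=0.800: state=(1.292, 2.307)
t=1.000: state=(1.156, 2.095)
t=1.200: state=(1.062, 1.887)
t=1.400: state=(1.002, 1.689)
t=1.600: state=(0.967, 1.507)
t=1.800: state=(0.955, 1.342)
t=2.000: state=(0.962, 1.195)
t=2.200: state=(0.986, 1.065)
t=2.400: state=(1.026, 0.952)
t=2.600: state=(1.082, 0.854)
t=2.800: state=(1.154, 0.769)
t=3.000: state=(1.244, 0.698)
t=3.200: state=(1.351, 0.637)
t=3.400: state=(1.479, 0.587)
t=3.450: state=(1.514, 0.576)
compare at T: x=1.514, y=0.576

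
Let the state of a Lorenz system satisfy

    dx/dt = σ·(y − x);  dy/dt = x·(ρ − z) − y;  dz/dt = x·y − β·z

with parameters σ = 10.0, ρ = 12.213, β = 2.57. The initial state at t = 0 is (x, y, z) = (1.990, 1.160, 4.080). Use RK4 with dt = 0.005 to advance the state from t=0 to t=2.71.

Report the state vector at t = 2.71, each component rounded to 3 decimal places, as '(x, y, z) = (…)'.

(x, y, z) = (5.848, 4.665, 13.551)

t=0.000: state=(1.990, 1.160, 4.080)
step 1 (dt=0.005): k1=(-8.300, 15.025, -8.177), k2=(-7.717, 14.859, -8.075), k3=(-7.736, 14.870, -8.074), k4=(-7.170, 14.715, -7.973); state += dt/6·(k1+2k2+2k3+k4)
t=0.005: state=(1.951, 1.234, 4.040)
t=0.010: state=(1.918, 1.307, 4.000)
t=0.015: state=(1.890, 1.379, 3.962)
continuing one RK4 step at a time; state shown every 20 steps (Δt=0.1):
t=0.100: state=(1.980, 2.559, 3.467)
t=0.200: state=(2.966, 4.346, 3.430)
t=0.300: state=(4.751, 6.935, 4.588)
t=0.400: state=(7.183, 9.666, 8.053)
t=0.500: state=(9.012, 9.754, 13.589)
t=0.600: state=(8.203, 5.990, 16.749)
t=0.700: state=(5.464, 2.687, 15.467)
t=0.800: state=(3.232, 1.629, 12.716)
t=0.900: state=(2.199, 1.657, 10.201)
t=1.000: state=(2.001, 2.093, 8.223)
t=1.100: state=(2.321, 2.859, 6.824)
t=1.200: state=(3.080, 4.070, 6.099)
t=1.300: state=(4.320, 5.808, 6.336)
t=1.400: state=(5.989, 7.755, 8.041)
t=1.500: state=(7.543, 8.670, 11.301)
t=1.600: state=(7.852, 7.253, 14.360)
t=1.700: state=(6.529, 4.721, 14.920)
t=1.800: state=(4.741, 3.160, 13.424)
t=1.900: state=(3.551, 2.768, 11.415)
t=2.000: state=(3.130, 3.038, 9.655)
t=2.100: state=(3.306, 3.730, 8.412)
t=2.200: state=(3.948, 4.797, 7.864)
t=2.300: state=(4.969, 6.131, 8.245)
t=2.400: state=(6.158, 7.286, 9.729)
t=2.500: state=(7.003, 7.453, 11.920)
t=2.600: state=(6.922, 6.318, 13.538)
t=2.700: state=(5.966, 4.794, 13.621)
t=2.710: state=(5.848, 4.665, 13.551)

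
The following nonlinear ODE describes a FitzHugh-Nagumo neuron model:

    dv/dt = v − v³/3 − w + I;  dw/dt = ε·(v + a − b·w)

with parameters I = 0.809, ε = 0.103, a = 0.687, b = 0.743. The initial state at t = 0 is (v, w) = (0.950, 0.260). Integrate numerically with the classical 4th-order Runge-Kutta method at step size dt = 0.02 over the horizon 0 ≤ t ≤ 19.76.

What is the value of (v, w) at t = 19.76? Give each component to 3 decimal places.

(v, w) = (-1.562, 0.433)

t=0.000: state=(0.950, 0.260)
step 1 (dt=0.02): k1=(1.213, 0.149), k2=(1.213, 0.150), k3=(1.213, 0.150), k4=(1.212, 0.151); state += dt/6·(k1+2k2+2k3+k4)
t=0.020: state=(0.974, 0.263)
t=0.040: state=(0.998, 0.266)
t=0.060: state=(1.023, 0.269)
continuing one RK4 step at a time; state shown every 50 steps (Δt=1):
t=1.000: state=(1.766, 0.453)
t=2.000: state=(1.822, 0.668)
t=3.000: state=(1.747, 0.864)
t=4.000: state=(1.659, 1.037)
t=5.000: state=(1.566, 1.189)
t=6.000: state=(1.470, 1.320)
t=7.000: state=(1.367, 1.431)
t=8.000: state=(1.255, 1.524)
t=9.000: state=(1.127, 1.598)
t=10.000: state=(0.970, 1.653)
t=11.000: state=(0.756, 1.685)
t=12.000: state=(0.393, 1.688)
t=13.000: state=(-0.421, 1.636)
t=14.000: state=(-1.680, 1.474)
t=15.000: state=(-1.926, 1.249)
t=16.000: state=(-1.868, 1.036)
t=17.000: state=(-1.788, 0.847)
t=18.000: state=(-1.707, 0.679)
t=19.000: state=(-1.625, 0.532)
t=19.760: state=(-1.562, 0.433)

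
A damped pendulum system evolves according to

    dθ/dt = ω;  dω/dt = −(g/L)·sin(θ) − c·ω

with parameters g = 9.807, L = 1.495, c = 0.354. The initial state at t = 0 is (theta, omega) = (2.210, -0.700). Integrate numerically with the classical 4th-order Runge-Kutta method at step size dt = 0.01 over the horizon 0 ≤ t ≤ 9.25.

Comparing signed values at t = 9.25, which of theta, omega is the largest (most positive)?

largest component: omega

t=0.000: state=(2.210, -0.700)
step 1 (dt=0.01): k1=(-0.700, -5.017), k2=(-0.725, -5.022), k3=(-0.725, -5.022), k4=(-0.750, -5.027); state += dt/6·(k1+2k2+2k3+k4)
t=0.010: state=(2.203, -0.750)
t=0.020: state=(2.195, -0.801)
t=0.030: state=(2.187, -0.851)
continuing one RK4 step at a time; state shown every 50 steps (Δt=0.5):
t=0.500: state=(1.196, -3.383)
t=1.000: state=(-0.725, -3.350)
t=1.500: state=(-1.573, 0.005)
t=2.000: state=(-0.813, 2.826)
t=2.500: state=(0.693, 2.416)
t=3.000: state=(1.165, -0.576)
t=3.500: state=(0.281, -2.555)
t=4.000: state=(-0.790, -1.212)
t=4.500: state=(-0.748, 1.287)
t=5.000: state=(0.182, 1.924)
t=5.500: state=(0.734, 0.073)
t=6.000: state=(0.296, -1.567)
t=6.500: state=(-0.441, -0.992)
t=7.000: state=(-0.502, 0.727)
t=7.500: state=(0.081, 1.269)
t=8.000: state=(0.465, 0.098)
t=8.500: state=(0.193, -1.007)
t=9.000: state=(-0.282, -0.642)
t=9.250: state=(-0.373, -0.064)
compare at T: theta=-0.373, omega=-0.064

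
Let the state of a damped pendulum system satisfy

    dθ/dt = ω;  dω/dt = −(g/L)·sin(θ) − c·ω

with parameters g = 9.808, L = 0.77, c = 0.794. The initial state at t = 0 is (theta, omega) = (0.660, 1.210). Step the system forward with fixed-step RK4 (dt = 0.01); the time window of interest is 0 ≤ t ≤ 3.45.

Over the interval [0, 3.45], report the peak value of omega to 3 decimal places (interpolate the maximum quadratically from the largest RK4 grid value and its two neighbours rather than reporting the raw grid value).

t=0.000: state=(0.660, 1.210)
step 1 (dt=0.01): k1=(1.210, -8.770), k2=(1.166, -8.796), k3=(1.166, -8.794), k4=(1.122, -8.817); state += dt/6·(k1+2k2+2k3+k4)
t=0.010: state=(0.672, 1.122)
t=0.020: state=(0.682, 1.034)
t=0.030: state=(0.692, 0.945)
continuing one RK4 step at a time; state shown every 20 steps (Δt=0.2):
t=0.200: state=(0.726, -0.526)
t=0.400: state=(0.480, -1.816)
t=0.600: state=(0.062, -2.176)
t=0.800: state=(-0.321, -1.517)
t=1.000: state=(-0.507, -0.299)
t=1.200: state=(-0.445, 0.863)
t=1.400: state=(-0.197, 1.494)
t=1.600: state=(0.102, 1.373)
t=1.800: state=(0.311, 0.655)
t=2.000: state=(0.352, -0.242)
t=2.200: state=(0.230, -0.904)
t=2.400: state=(0.024, -1.069)
t=2.600: state=(-0.163, -0.730)
t=2.800: state=(-0.249, -0.114)
t=3.000: state=(-0.211, 0.462)
t=3.200: state=(-0.084, 0.748)
t=3.400: state=(0.062, 0.656)
t=3.450: state=(0.093, 0.582)
largest grid value and its neighbours: omega(1.460)=1.53743, omega(1.470)=1.53774, omega(1.480)=1.53612
parabola through these three points peaks at t≈1.467 with omega≈1.53786

max omega = 1.538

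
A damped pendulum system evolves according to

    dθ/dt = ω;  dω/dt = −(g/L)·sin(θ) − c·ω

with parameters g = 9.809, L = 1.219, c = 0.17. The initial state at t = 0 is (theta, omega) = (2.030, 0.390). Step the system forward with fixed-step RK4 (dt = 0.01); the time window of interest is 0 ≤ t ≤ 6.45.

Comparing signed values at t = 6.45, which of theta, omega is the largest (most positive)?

t=0.000: state=(2.030, 0.390)
step 1 (dt=0.01): k1=(0.390, -7.279), k2=(0.354, -7.266), k3=(0.354, -7.267), k4=(0.317, -7.254); state += dt/6·(k1+2k2+2k3+k4)
t=0.010: state=(2.034, 0.317)
t=0.020: state=(2.036, 0.245)
t=0.030: state=(2.038, 0.173)
continuing one RK4 step at a time; state shown every 25 steps (Δt=0.25):
t=0.250: state=(1.903, -1.413)
t=0.500: state=(1.315, -3.290)
t=0.750: state=(0.306, -4.549)
t=1.000: state=(-0.791, -3.877)
t=1.250: state=(-1.525, -1.920)
t=1.500: state=(-1.748, 0.113)
t=1.750: state=(-1.475, 2.065)
t=2.000: state=(-0.736, 3.727)
t=2.250: state=(0.272, 4.010)
t=2.500: state=(1.119, 2.570)
t=2.750: state=(1.511, 0.550)
t=3.000: state=(1.399, -1.435)
t=3.250: state=(0.815, -3.140)
t=3.500: state=(-0.077, -3.712)
t=3.750: state=(-0.897, -2.618)
t=4.000: state=(-1.321, -0.725)
t=4.250: state=(-1.257, 1.216)
t=4.500: state=(-0.738, 2.834)
t=4.750: state=(0.069, 3.360)
t=5.000: state=(0.811, 2.360)
t=5.250: state=(1.184, 0.577)
t=5.500: state=(1.095, -1.266)
t=5.750: state=(0.584, -2.699)
t=6.000: state=(-0.159, -3.000)
t=6.250: state=(-0.799, -1.941)
t=6.450: state=(-1.056, -0.592)
compare at T: theta=-1.056, omega=-0.592

largest component: omega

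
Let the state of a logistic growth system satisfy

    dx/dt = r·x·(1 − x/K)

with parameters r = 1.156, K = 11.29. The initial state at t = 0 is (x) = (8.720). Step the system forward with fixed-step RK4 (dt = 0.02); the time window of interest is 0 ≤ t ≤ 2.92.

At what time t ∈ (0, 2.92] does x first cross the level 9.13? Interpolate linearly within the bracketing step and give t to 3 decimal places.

t = 0.190

t=0.000: state=(8.720)
step 1 (dt=0.02): k1=(2.295), k2=(2.280), k3=(2.280), k4=(2.266); state += dt/6·(k1+2k2+2k3+k4)
t=0.020: state=(8.766)
t=0.040: state=(8.811)
t=0.060: state=(8.855)
continuing one RK4 step at a time; state shown every 5 steps (Δt=0.1):
t=0.100: state=(8.942)
t=0.180: state=(9.110)
next step: t=0.200: state=(9.150) — x has crossed 9.13
linear interpolation between t=0.180 (9.10955) and t=0.200 (9.14994) → t≈0.190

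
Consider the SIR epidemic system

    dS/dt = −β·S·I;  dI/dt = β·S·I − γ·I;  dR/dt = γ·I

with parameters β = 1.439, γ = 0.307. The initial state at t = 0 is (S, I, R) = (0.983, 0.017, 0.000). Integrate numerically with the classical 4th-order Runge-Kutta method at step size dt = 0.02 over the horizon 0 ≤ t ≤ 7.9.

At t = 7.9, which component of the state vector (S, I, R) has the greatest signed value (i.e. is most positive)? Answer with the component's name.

t=0.000: state=(0.983, 0.017, 0.000)
step 1 (dt=0.02): k1=(-0.024, 0.019, 0.005), k2=(-0.024, 0.019, 0.005), k3=(-0.024, 0.019, 0.005), k4=(-0.025, 0.019, 0.005); state += dt/6·(k1+2k2+2k3+k4)
t=0.020: state=(0.983, 0.017, 0.000)
t=0.040: state=(0.982, 0.018, 0.000)
t=0.060: state=(0.982, 0.018, 0.000)
continuing one RK4 step at a time; state shown every 25 steps (Δt=0.5):
t=0.500: state=(0.967, 0.029, 0.003)
t=1.000: state=(0.940, 0.050, 0.009)
t=1.500: state=(0.897, 0.083, 0.020)
t=2.000: state=(0.831, 0.133, 0.036)
t=2.500: state=(0.737, 0.201, 0.061)
t=3.000: state=(0.620, 0.282, 0.098)
t=3.500: state=(0.492, 0.361, 0.148)
t=4.000: state=(0.370, 0.421, 0.208)
t=4.500: state=(0.270, 0.454, 0.276)
t=5.000: state=(0.194, 0.460, 0.346)
t=5.500: state=(0.140, 0.444, 0.416)
t=6.000: state=(0.103, 0.415, 0.482)
t=6.500: state=(0.077, 0.380, 0.543)
t=7.000: state=(0.059, 0.342, 0.598)
t=7.500: state=(0.047, 0.305, 0.648)
t=7.900: state=(0.040, 0.276, 0.684)
compare at T: S=0.040, I=0.276, R=0.684

largest component: R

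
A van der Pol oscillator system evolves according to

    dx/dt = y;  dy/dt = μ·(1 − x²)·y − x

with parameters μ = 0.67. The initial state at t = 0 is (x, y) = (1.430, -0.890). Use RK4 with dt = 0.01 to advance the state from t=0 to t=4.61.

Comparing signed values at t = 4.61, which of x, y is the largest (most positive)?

t=0.000: state=(1.430, -0.890)
step 1 (dt=0.01): k1=(-0.890, -0.807), k2=(-0.894, -0.807), k3=(-0.894, -0.807), k4=(-0.898, -0.808); state += dt/6·(k1+2k2+2k3+k4)
t=0.010: state=(1.421, -0.898)
t=0.020: state=(1.412, -0.906)
t=0.030: state=(1.403, -0.914)
continuing one RK4 step at a time; state shown every 20 steps (Δt=0.2):
t=0.200: state=(1.236, -1.056)
t=0.400: state=(1.006, -1.240)
t=0.600: state=(0.737, -1.458)
t=0.800: state=(0.421, -1.713)
t=1.000: state=(0.050, -1.993)
t=1.200: state=(-0.374, -2.234)
t=1.400: state=(-0.832, -2.304)
t=1.600: state=(-1.274, -2.055)
t=1.800: state=(-1.633, -1.493)
t=2.000: state=(-1.864, -0.822)
t=2.200: state=(-1.968, -0.250)
t=2.400: state=(-1.975, 0.159)
t=2.600: state=(-1.914, 0.435)
t=2.800: state=(-1.806, 0.630)
t=3.000: state=(-1.664, 0.786)
t=3.200: state=(-1.493, 0.931)
t=3.400: state=(-1.291, 1.083)
t=3.600: state=(-1.058, 1.258)
t=3.800: state=(-0.786, 1.469)
t=4.000: state=(-0.467, 1.723)
t=4.200: state=(-0.094, 2.008)
t=4.400: state=(0.334, 2.263)
t=4.600: state=(0.800, 2.356)
t=4.610: state=(0.824, 2.354)
compare at T: x=0.824, y=2.354

largest component: y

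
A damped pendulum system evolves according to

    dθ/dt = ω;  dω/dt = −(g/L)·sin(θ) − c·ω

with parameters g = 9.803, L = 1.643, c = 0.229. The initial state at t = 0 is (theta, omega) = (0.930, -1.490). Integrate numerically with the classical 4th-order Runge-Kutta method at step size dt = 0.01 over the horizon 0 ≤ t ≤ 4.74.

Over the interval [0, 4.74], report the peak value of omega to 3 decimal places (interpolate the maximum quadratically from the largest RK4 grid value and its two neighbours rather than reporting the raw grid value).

t=0.000: state=(0.930, -1.490)
step 1 (dt=0.01): k1=(-1.490, -4.442), k2=(-1.512, -4.410), k3=(-1.512, -4.410), k4=(-1.534, -4.377); state += dt/6·(k1+2k2+2k3+k4)
t=0.010: state=(0.915, -1.534)
t=0.020: state=(0.899, -1.578)
t=0.030: state=(0.883, -1.620)
continuing one RK4 step at a time; state shown every 20 steps (Δt=0.2):
t=0.200: state=(0.553, -2.216)
t=0.400: state=(0.075, -2.476)
t=0.600: state=(-0.399, -2.171)
t=0.800: state=(-0.764, -1.424)
t=1.000: state=(-0.954, -0.465)
t=1.200: state=(-0.949, 0.516)
t=1.400: state=(-0.756, 1.380)
t=1.600: state=(-0.415, 1.968)
t=1.800: state=(0.002, 2.118)
t=2.000: state=(0.400, 1.784)
t=2.200: state=(0.691, 1.089)
t=2.400: state=(0.824, 0.226)
t=2.600: state=(0.782, -0.634)
t=2.800: state=(0.580, -1.349)
t=3.000: state=(0.262, -1.769)
t=3.200: state=(-0.100, -1.783)
t=3.400: state=(-0.424, -1.393)
t=3.600: state=(-0.639, -0.729)
t=3.800: state=(-0.708, 0.043)
t=4.000: state=(-0.625, 0.773)
t=4.200: state=(-0.411, 1.323)
t=4.400: state=(-0.116, 1.570)
t=4.600: state=(0.192, 1.452)
t=4.740: state=(0.378, 1.172)
largest grid value and its neighbours: omega(1.750)=2.12712, omega(1.760)=2.12783, omega(1.770)=2.12727
parabola through these three points peaks at t≈1.761 with omega≈2.12783

max omega = 2.128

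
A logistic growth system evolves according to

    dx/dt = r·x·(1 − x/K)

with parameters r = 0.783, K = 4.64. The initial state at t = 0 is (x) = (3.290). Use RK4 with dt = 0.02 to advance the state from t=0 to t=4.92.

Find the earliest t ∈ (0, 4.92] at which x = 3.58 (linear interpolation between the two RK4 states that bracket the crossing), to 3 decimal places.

t = 0.417

t=0.000: state=(3.290)
step 1 (dt=0.02): k1=(0.750), k2=(0.747), k3=(0.747), k4=(0.745); state += dt/6·(k1+2k2+2k3+k4)
t=0.020: state=(3.305)
t=0.040: state=(3.320)
t=0.060: state=(3.335)
continuing one RK4 step at a time; state shown every 10 steps (Δt=0.2):
t=0.200: state=(3.435)
t=0.400: state=(3.569)
next step: t=0.420: state=(3.582) — x has crossed 3.58
linear interpolation between t=0.400 (3.56924) and t=0.420 (3.58208) → t≈0.417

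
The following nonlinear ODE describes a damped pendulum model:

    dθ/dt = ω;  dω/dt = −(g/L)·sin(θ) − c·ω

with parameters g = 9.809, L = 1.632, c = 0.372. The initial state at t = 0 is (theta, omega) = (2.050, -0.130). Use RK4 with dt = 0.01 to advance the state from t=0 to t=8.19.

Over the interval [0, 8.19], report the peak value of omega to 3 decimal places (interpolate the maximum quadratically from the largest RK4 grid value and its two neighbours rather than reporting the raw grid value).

max omega = 2.851

t=0.000: state=(2.050, -0.130)
step 1 (dt=0.01): k1=(-0.130, -5.285), k2=(-0.156, -5.277), k3=(-0.156, -5.277), k4=(-0.183, -5.270); state += dt/6·(k1+2k2+2k3+k4)
t=0.010: state=(2.048, -0.183)
t=0.020: state=(2.046, -0.235)
t=0.030: state=(2.044, -0.288)
continuing one RK4 step at a time; state shown every 50 steps (Δt=0.5):
t=0.500: state=(1.333, -2.724)
t=1.000: state=(-0.376, -3.376)
t=1.500: state=(-1.408, -0.556)
t=2.000: state=(-0.971, 2.153)
t=2.500: state=(0.360, 2.539)
t=3.000: state=(1.071, 0.127)
t=3.500: state=(0.543, -1.996)
t=4.000: state=(-0.492, -1.639)
t=4.500: state=(-0.795, 0.476)
t=5.000: state=(-0.161, 1.739)
t=5.500: state=(0.550, 0.787)
t=6.000: state=(0.506, -0.891)
t=6.500: state=(-0.117, -1.278)
t=7.000: state=(-0.496, -0.093)
t=7.500: state=(-0.229, 0.999)
t=8.000: state=(0.264, 0.729)
t=8.190: state=(0.366, 0.331)
largest grid value and its neighbours: omega(2.290)=2.84952, omega(2.300)=2.85106, omega(2.310)=2.85092
parabola through these three points peaks at t≈2.304 with omega≈2.85121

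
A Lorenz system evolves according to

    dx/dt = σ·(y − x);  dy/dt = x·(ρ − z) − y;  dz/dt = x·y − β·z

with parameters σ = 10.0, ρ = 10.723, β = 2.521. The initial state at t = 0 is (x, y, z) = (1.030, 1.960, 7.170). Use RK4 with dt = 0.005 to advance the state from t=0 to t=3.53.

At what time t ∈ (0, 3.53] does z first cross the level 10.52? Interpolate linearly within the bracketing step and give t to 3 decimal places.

t = 0.591

t=0.000: state=(1.030, 1.960, 7.170)
step 1 (dt=0.005): k1=(9.300, 1.700, -16.057), k2=(9.110, 1.820, -15.906), k3=(9.118, 1.818, -15.907), k4=(8.935, 1.938, -15.757); state += dt/6·(k1+2k2+2k3+k4)
t=0.005: state=(1.076, 1.969, 7.090)
t=0.010: state=(1.119, 1.979, 7.012)
t=0.015: state=(1.162, 1.991, 6.936)
continuing one RK4 step at a time; state shown every 40 steps (Δt=0.2):
t=0.200: state=(2.413, 3.186, 5.050)
t=0.400: state=(4.651, 6.120, 5.701)
t=0.590: state=(7.181, 7.856, 10.487)
next step: t=0.595: state=(7.213, 7.823, 10.636) — z has crossed 10.52
linear interpolation between t=0.590 (10.48700) and t=0.595 (10.63602) → t≈0.591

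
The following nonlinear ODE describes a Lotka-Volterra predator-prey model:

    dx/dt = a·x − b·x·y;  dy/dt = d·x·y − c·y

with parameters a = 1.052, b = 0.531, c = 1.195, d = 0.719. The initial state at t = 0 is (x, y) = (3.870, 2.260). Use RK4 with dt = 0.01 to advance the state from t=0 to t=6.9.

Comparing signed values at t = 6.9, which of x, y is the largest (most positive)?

largest component: y

t=0.000: state=(3.870, 2.260)
step 1 (dt=0.01): k1=(-0.573, 3.588), k2=(-0.609, 3.612), k3=(-0.610, 3.611), k4=(-0.646, 3.635); state += dt/6·(k1+2k2+2k3+k4)
t=0.010: state=(3.864, 2.296)
t=0.020: state=(3.857, 2.333)
t=0.030: state=(3.850, 2.370)
continuing one RK4 step at a time; state shown every 25 steps (Δt=0.25):
t=0.250: state=(3.494, 3.272)
t=0.500: state=(2.748, 4.268)
t=0.750: state=(1.943, 4.819)
t=1.000: state=(1.329, 4.779)
t=1.250: state=(0.941, 4.334)
t=1.500: state=(0.717, 3.724)
t=1.750: state=(0.593, 3.104)
t=2.000: state=(0.530, 2.545)
t=2.250: state=(0.508, 2.071)
t=2.500: state=(0.516, 1.684)
t=2.750: state=(0.548, 1.374)
t=3.000: state=(0.604, 1.130)
t=3.250: state=(0.686, 0.941)
t=3.500: state=(0.795, 0.797)
t=3.750: state=(0.938, 0.690)
t=4.000: state=(1.119, 0.615)
t=4.250: state=(1.346, 0.569)
t=4.500: state=(1.625, 0.551)
t=4.750: state=(1.964, 0.564)
t=5.000: state=(2.364, 0.617)
t=5.250: state=(2.815, 0.728)
t=5.500: state=(3.283, 0.934)
t=5.750: state=(3.691, 1.299)
t=6.000: state=(3.892, 1.914)
t=6.250: state=(3.706, 2.830)
t=6.500: state=(3.086, 3.886)
t=6.750: state=(2.264, 4.663)
t=6.900: state=(1.812, 4.853)
compare at T: x=1.812, y=4.853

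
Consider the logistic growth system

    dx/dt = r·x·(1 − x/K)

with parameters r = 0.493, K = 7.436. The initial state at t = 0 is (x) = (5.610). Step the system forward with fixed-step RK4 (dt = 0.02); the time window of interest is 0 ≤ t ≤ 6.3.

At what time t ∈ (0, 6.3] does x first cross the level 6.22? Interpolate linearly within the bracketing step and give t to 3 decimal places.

t = 1.034

t=0.000: state=(5.610)
step 1 (dt=0.02): k1=(0.679), k2=(0.677), k3=(0.677), k4=(0.676); state += dt/6·(k1+2k2+2k3+k4)
t=0.020: state=(5.624)
t=0.040: state=(5.637)
t=0.060: state=(5.650)
continuing one RK4 step at a time; state shown every 25 steps (Δt=0.5):
t=0.500: state=(5.928)
t=1.000: state=(6.203)
t=1.020: state=(6.213)
next step: t=1.040: state=(6.223) — x has crossed 6.22
linear interpolation between t=1.020 (6.21294) and t=1.040 (6.22299) → t≈1.034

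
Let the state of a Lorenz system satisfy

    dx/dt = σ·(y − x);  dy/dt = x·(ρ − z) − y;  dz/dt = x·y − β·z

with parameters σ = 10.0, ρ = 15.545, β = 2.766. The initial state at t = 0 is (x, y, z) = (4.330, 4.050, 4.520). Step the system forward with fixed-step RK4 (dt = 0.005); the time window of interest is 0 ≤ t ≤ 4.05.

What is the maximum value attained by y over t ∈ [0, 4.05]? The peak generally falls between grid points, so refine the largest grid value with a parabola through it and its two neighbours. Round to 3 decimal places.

t=0.000: state=(4.330, 4.050, 4.520)
step 1 (dt=0.005): k1=(-2.800, 43.688, 5.034), k2=(-1.638, 43.447, 5.443), k3=(-1.673, 43.476, 5.450), k4=(-0.543, 43.261, 5.864); state += dt/6·(k1+2k2+2k3+k4)
t=0.005: state=(4.322, 4.267, 4.547)
t=0.010: state=(4.324, 4.483, 4.579)
t=0.015: state=(4.337, 4.697, 4.614)
continuing one RK4 step at a time; state shown every 40 steps (Δt=0.2):
t=0.200: state=(9.004, 12.374, 11.631)
t=0.400: state=(8.346, 4.171, 21.416)
t=0.600: state=(2.279, 1.078, 13.600)
t=0.800: state=(1.945, 2.504, 8.302)
t=1.000: state=(4.495, 6.648, 6.999)
t=1.200: state=(9.723, 11.436, 15.705)
t=1.400: state=(6.528, 3.204, 19.101)
t=1.600: state=(2.730, 2.267, 12.348)
t=1.800: state=(3.561, 4.755, 8.658)
t=2.000: state=(7.415, 9.768, 11.472)
t=2.200: state=(8.701, 6.844, 19.292)
t=2.400: state=(4.269, 2.875, 15.067)
t=2.600: state=(3.710, 4.345, 10.580)
t=2.800: state=(6.368, 8.226, 11.042)
t=3.000: state=(8.663, 8.210, 17.528)
t=3.200: state=(5.484, 3.867, 16.239)
t=3.400: state=(4.180, 4.436, 11.994)
t=3.600: state=(6.018, 7.439, 11.539)
t=3.800: state=(8.170, 8.249, 16.281)
t=4.000: state=(6.129, 4.725, 16.445)
t=4.050: state=(5.490, 4.364, 15.543)
largest grid value and its neighbours: y(0.225)=12.73462, y(0.230)=12.75028, y(0.235)=12.74513
parabola through these three points peaks at t≈0.231 with y≈12.75095

max y = 12.751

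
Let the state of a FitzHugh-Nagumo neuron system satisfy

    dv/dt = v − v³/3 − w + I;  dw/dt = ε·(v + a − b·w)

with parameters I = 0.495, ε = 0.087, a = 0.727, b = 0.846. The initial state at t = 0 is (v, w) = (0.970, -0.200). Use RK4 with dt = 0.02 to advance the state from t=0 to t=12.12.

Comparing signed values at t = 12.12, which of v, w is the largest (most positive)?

t=0.000: state=(0.970, -0.200)
step 1 (dt=0.02): k1=(1.361, 0.162), k2=(1.360, 0.163), k3=(1.360, 0.163), k4=(1.358, 0.164); state += dt/6·(k1+2k2+2k3+k4)
t=0.020: state=(0.997, -0.197)
t=0.040: state=(1.024, -0.193)
t=0.060: state=(1.051, -0.190)
continuing one RK4 step at a time; state shown every 25 steps (Δt=0.5):
t=0.500: state=(1.564, -0.107)
t=1.000: state=(1.837, 0.002)
t=1.500: state=(1.894, 0.113)
t=2.000: state=(1.879, 0.221)
t=2.500: state=(1.844, 0.323)
t=3.000: state=(1.805, 0.421)
t=3.500: state=(1.764, 0.513)
t=4.000: state=(1.722, 0.600)
t=4.500: state=(1.679, 0.682)
t=5.000: state=(1.636, 0.759)
t=5.500: state=(1.592, 0.831)
t=6.000: state=(1.547, 0.900)
t=6.500: state=(1.501, 0.963)
t=7.000: state=(1.453, 1.022)
t=7.500: state=(1.404, 1.078)
t=8.000: state=(1.352, 1.129)
t=8.500: state=(1.298, 1.175)
t=9.000: state=(1.240, 1.218)
t=9.500: state=(1.179, 1.257)
t=10.000: state=(1.111, 1.291)
t=10.500: state=(1.035, 1.322)
t=11.000: state=(0.948, 1.347)
t=11.500: state=(0.845, 1.368)
t=12.000: state=(0.715, 1.383)
t=12.120: state=(0.678, 1.386)
compare at T: v=0.678, w=1.386

largest component: w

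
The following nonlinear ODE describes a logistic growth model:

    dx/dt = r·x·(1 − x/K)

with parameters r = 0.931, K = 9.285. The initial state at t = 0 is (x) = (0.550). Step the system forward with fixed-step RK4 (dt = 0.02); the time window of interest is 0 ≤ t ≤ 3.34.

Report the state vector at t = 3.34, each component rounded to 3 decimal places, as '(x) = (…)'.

t=0.000: state=(0.550)
step 1 (dt=0.02): k1=(0.482), k2=(0.486), k3=(0.486), k4=(0.490); state += dt/6·(k1+2k2+2k3+k4)
t=0.020: state=(0.560)
t=0.040: state=(0.570)
t=0.060: state=(0.580)
continuing one RK4 step at a time; state shown every 10 steps (Δt=0.2):
t=0.200: state=(0.655)
t=0.400: state=(0.777)
t=0.600: state=(0.921)
t=0.800: state=(1.087)
t=1.000: state=(1.279)
t=1.200: state=(1.498)
t=1.400: state=(1.747)
t=1.600: state=(2.027)
t=1.800: state=(2.337)
t=2.000: state=(2.678)
t=2.200: state=(3.046)
t=2.400: state=(3.439)
t=2.600: state=(3.850)
t=2.800: state=(4.276)
t=3.000: state=(4.707)
t=3.200: state=(5.137)
t=3.340: state=(5.434)

(x) = (5.434)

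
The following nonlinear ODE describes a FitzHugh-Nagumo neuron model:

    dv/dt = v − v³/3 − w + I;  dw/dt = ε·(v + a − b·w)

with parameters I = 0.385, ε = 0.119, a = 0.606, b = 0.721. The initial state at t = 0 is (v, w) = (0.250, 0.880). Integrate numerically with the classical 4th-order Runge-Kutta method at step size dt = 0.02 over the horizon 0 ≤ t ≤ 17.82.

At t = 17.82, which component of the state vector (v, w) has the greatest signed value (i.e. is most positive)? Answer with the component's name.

largest component: v

t=0.000: state=(0.250, 0.880)
step 1 (dt=0.02): k1=(-0.250, 0.026), k2=(-0.253, 0.026), k3=(-0.253, 0.026), k4=(-0.255, 0.026); state += dt/6·(k1+2k2+2k3+k4)
t=0.020: state=(0.245, 0.881)
t=0.040: state=(0.240, 0.881)
t=0.060: state=(0.235, 0.882)
continuing one RK4 step at a time; state shown every 50 steps (Δt=1):
t=1.000: state=(-0.184, 0.884)
t=2.000: state=(-1.147, 0.808)
t=3.000: state=(-1.766, 0.635)
t=4.000: state=(-1.788, 0.447)
t=5.000: state=(-1.718, 0.280)
t=6.000: state=(-1.639, 0.134)
t=7.000: state=(-1.560, 0.010)
t=8.000: state=(-1.480, -0.095)
t=9.000: state=(-1.399, -0.182)
t=10.000: state=(-1.318, -0.253)
t=11.000: state=(-1.234, -0.308)
t=12.000: state=(-1.146, -0.350)
t=13.000: state=(-1.052, -0.377)
t=14.000: state=(-0.948, -0.391)
t=15.000: state=(-0.824, -0.391)
t=16.000: state=(-0.661, -0.375)
t=17.000: state=(-0.407, -0.337)
t=17.820: state=(-0.024, -0.279)
compare at T: v=-0.024, w=-0.279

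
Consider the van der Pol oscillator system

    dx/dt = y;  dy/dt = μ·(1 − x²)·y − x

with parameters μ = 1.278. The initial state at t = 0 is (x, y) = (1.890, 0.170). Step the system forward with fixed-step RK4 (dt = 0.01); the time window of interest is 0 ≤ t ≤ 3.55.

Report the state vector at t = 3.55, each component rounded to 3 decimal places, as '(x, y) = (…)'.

t=0.000: state=(1.890, 0.170)
step 1 (dt=0.01): k1=(0.170, -2.449), k2=(0.158, -2.410), k3=(0.158, -2.411), k4=(0.146, -2.372); state += dt/6·(k1+2k2+2k3+k4)
t=0.010: state=(1.892, 0.146)
t=0.020: state=(1.893, 0.123)
t=0.030: state=(1.894, 0.100)
continuing one RK4 step at a time; state shown every 20 steps (Δt=0.2):
t=0.200: state=(1.884, -0.189)
t=0.400: state=(1.826, -0.378)
t=0.600: state=(1.738, -0.491)
t=0.800: state=(1.631, -0.577)
t=1.000: state=(1.507, -0.660)
t=1.200: state=(1.366, -0.755)
t=1.400: state=(1.203, -0.877)
t=1.600: state=(1.012, -1.043)
t=1.800: state=(0.782, -1.279)
t=2.000: state=(0.493, -1.624)
t=2.200: state=(0.122, -2.111)
t=2.400: state=(-0.357, -2.682)
t=2.600: state=(-0.932, -2.963)
t=2.800: state=(-1.483, -2.380)
t=3.000: state=(-1.844, -1.222)
t=3.200: state=(-1.991, -0.331)
t=3.400: state=(-2.006, 0.127)
t=3.550: state=(-1.973, 0.300)

(x, y) = (-1.973, 0.300)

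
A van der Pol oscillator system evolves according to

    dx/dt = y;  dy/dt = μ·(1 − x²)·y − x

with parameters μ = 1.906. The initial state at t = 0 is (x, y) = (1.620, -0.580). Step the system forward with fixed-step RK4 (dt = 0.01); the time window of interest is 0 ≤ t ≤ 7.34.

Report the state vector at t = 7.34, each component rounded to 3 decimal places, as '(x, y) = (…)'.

t=0.000: state=(1.620, -0.580)
step 1 (dt=0.01): k1=(-0.580, 0.176), k2=(-0.579, 0.166), k3=(-0.579, 0.166), k4=(-0.578, 0.156); state += dt/6·(k1+2k2+2k3+k4)
t=0.010: state=(1.614, -0.578)
t=0.020: state=(1.608, -0.577)
t=0.030: state=(1.603, -0.576)
continuing one RK4 step at a time; state shown every 25 steps (Δt=0.25):
t=0.250: state=(1.476, -0.584)
t=0.500: state=(1.323, -0.653)
t=0.750: state=(1.145, -0.784)
t=1.000: state=(0.923, -1.013)
t=1.250: state=(0.622, -1.435)
t=1.500: state=(0.173, -2.245)
t=1.750: state=(-0.540, -3.461)
t=2.000: state=(-1.432, -3.149)
t=2.250: state=(-1.935, -0.937)
t=2.500: state=(-2.021, 0.039)
t=2.750: state=(-1.975, 0.276)
t=3.000: state=(-1.895, 0.346)
t=3.250: state=(-1.804, 0.386)
t=3.500: state=(-1.703, 0.424)
t=3.750: state=(-1.591, 0.471)
t=4.000: state=(-1.466, 0.535)
t=4.250: state=(-1.321, 0.624)
t=4.500: state=(-1.150, 0.761)
t=4.750: state=(-0.934, 0.986)
t=5.000: state=(-0.642, 1.392)
t=5.250: state=(-0.207, 2.168)
t=5.500: state=(0.483, 3.378)
t=5.750: state=(1.376, 3.264)
t=6.000: state=(1.916, 1.058)
t=6.250: state=(2.019, -0.006)
t=6.500: state=(1.977, -0.268)
t=6.750: state=(1.899, -0.343)
t=7.000: state=(1.808, -0.384)
t=7.250: state=(1.708, -0.422)
t=7.340: state=(1.669, -0.438)

(x, y) = (1.669, -0.438)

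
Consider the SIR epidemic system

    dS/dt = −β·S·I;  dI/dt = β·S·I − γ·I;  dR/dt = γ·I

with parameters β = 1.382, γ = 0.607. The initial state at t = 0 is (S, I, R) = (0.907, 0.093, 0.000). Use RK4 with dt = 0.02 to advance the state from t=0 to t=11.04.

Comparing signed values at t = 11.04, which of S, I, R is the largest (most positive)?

t=0.000: state=(0.907, 0.093, 0.000)
step 1 (dt=0.02): k1=(-0.117, 0.060, 0.056), k2=(-0.117, 0.060, 0.057), k3=(-0.117, 0.060, 0.057), k4=(-0.118, 0.061, 0.057); state += dt/6·(k1+2k2+2k3+k4)
t=0.020: state=(0.905, 0.094, 0.001)
t=0.040: state=(0.902, 0.095, 0.002)
t=0.060: state=(0.900, 0.097, 0.003)
continuing one RK4 step at a time; state shown every 25 steps (Δt=0.5):
t=0.500: state=(0.841, 0.126, 0.033)
t=1.000: state=(0.762, 0.162, 0.077)
t=1.500: state=(0.673, 0.196, 0.131)
t=2.000: state=(0.582, 0.223, 0.195)
t=2.500: state=(0.496, 0.239, 0.265)
t=3.000: state=(0.420, 0.242, 0.339)
t=3.500: state=(0.356, 0.233, 0.411)
t=4.000: state=(0.305, 0.216, 0.479)
t=4.500: state=(0.264, 0.194, 0.542)
t=5.000: state=(0.233, 0.170, 0.597)
t=5.500: state=(0.209, 0.146, 0.645)
t=6.000: state=(0.190, 0.124, 0.686)
t=6.500: state=(0.176, 0.104, 0.720)
t=7.000: state=(0.165, 0.086, 0.749)
t=7.500: state=(0.156, 0.071, 0.773)
t=8.000: state=(0.149, 0.058, 0.792)
t=8.500: state=(0.144, 0.048, 0.808)
t=9.000: state=(0.140, 0.039, 0.821)
t=9.500: state=(0.136, 0.031, 0.832)
t=10.000: state=(0.134, 0.026, 0.841)
t=10.500: state=(0.132, 0.021, 0.848)
t=11.000: state=(0.130, 0.017, 0.853)
t=11.040: state=(0.130, 0.016, 0.854)
compare at T: S=0.130, I=0.016, R=0.854

largest component: R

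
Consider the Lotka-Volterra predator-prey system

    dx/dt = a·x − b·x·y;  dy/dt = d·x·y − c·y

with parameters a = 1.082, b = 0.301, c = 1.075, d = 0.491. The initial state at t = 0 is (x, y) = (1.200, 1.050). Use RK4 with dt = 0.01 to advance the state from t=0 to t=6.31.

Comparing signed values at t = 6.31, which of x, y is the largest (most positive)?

t=0.000: state=(1.200, 1.050)
step 1 (dt=0.01): k1=(0.919, -0.510), k2=(0.924, -0.506), k3=(0.924, -0.506), k4=(0.928, -0.503); state += dt/6·(k1+2k2+2k3+k4)
t=0.010: state=(1.209, 1.045)
t=0.020: state=(1.219, 1.040)
t=0.030: state=(1.228, 1.035)
continuing one RK4 step at a time; state shown every 25 steps (Δt=0.25):
t=0.250: state=(1.459, 0.944)
t=0.500: state=(1.786, 0.880)
t=0.750: state=(2.194, 0.858)
t=1.000: state=(2.693, 0.884)
t=1.250: state=(3.293, 0.975)
t=1.500: state=(3.985, 1.164)
t=1.750: state=(4.728, 1.519)
t=2.000: state=(5.408, 2.166)
t=2.250: state=(5.790, 3.307)
t=2.500: state=(5.552, 5.110)
t=2.750: state=(4.560, 7.314)
t=3.000: state=(3.213, 9.011)
t=3.250: state=(2.083, 9.494)
t=3.500: state=(1.358, 8.928)
t=3.750: state=(0.945, 7.841)
t=4.000: state=(0.719, 6.628)
t=4.250: state=(0.598, 5.488)
t=4.500: state=(0.539, 4.496)
t=4.750: state=(0.520, 3.665)
t=5.000: state=(0.531, 2.987)
t=5.250: state=(0.568, 2.442)
t=5.500: state=(0.630, 2.008)
t=5.750: state=(0.719, 1.667)
t=6.000: state=(0.840, 1.402)
t=6.250: state=(0.999, 1.199)
t=6.310: state=(1.043, 1.158)
compare at T: x=1.043, y=1.158

largest component: y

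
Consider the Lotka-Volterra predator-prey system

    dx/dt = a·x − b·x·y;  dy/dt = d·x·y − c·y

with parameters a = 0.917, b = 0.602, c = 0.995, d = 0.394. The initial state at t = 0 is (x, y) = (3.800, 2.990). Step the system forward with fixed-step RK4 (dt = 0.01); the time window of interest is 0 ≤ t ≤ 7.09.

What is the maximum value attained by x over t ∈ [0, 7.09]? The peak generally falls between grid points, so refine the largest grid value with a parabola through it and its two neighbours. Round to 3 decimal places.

max x = 5.322

t=0.000: state=(3.800, 2.990)
step 1 (dt=0.01): k1=(-3.355, 1.502), k2=(-3.358, 1.486), k3=(-3.357, 1.485), k4=(-3.359, 1.469); state += dt/6·(k1+2k2+2k3+k4)
t=0.010: state=(3.766, 3.005)
t=0.020: state=(3.733, 3.019)
t=0.030: state=(3.699, 3.034)
continuing one RK4 step at a time; state shown every 25 steps (Δt=0.25):
t=0.250: state=(2.979, 3.254)
t=0.500: state=(2.284, 3.283)
t=0.750: state=(1.771, 3.122)
t=1.000: state=(1.420, 2.845)
t=1.250: state=(1.192, 2.521)
t=1.500: state=(1.052, 2.194)
t=1.750: state=(0.973, 1.890)
t=2.000: state=(0.940, 1.618)
t=2.250: state=(0.944, 1.384)
t=2.500: state=(0.979, 1.186)
t=2.750: state=(1.043, 1.022)
t=3.000: state=(1.136, 0.887)
t=3.250: state=(1.261, 0.778)
t=3.500: state=(1.421, 0.692)
t=3.750: state=(1.618, 0.627)
t=4.000: state=(1.859, 0.580)
t=4.250: state=(2.148, 0.550)
t=4.500: state=(2.489, 0.539)
t=4.750: state=(2.886, 0.547)
t=5.000: state=(3.335, 0.580)
t=5.250: state=(3.827, 0.643)
t=5.500: state=(4.337, 0.750)
t=5.750: state=(4.816, 0.918)
t=6.000: state=(5.182, 1.173)
t=6.250: state=(5.322, 1.538)
t=6.500: state=(5.130, 2.013)
t=6.750: state=(4.581, 2.539)
t=7.000: state=(3.793, 2.993)
t=7.090: state=(3.490, 3.114)
largest grid value and its neighbours: x(6.230)=5.32180, x(6.240)=5.32214, x(6.250)=5.32194
parabola through these three points peaks at t≈6.241 with x≈5.32214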